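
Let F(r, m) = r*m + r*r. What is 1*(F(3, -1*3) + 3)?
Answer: 3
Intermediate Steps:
F(r, m) = r² + m*r (F(r, m) = m*r + r² = r² + m*r)
1*(F(3, -1*3) + 3) = 1*(3*(-1*3 + 3) + 3) = 1*(3*(-3 + 3) + 3) = 1*(3*0 + 3) = 1*(0 + 3) = 1*3 = 3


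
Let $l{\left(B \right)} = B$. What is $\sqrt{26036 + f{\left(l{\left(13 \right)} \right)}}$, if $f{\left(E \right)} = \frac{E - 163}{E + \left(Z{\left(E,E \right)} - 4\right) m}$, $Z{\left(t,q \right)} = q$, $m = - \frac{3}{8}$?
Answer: $\frac{2 \sqrt{38568761}}{77} \approx 161.31$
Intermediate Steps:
$m = - \frac{3}{8}$ ($m = \left(-3\right) \frac{1}{8} = - \frac{3}{8} \approx -0.375$)
$f{\left(E \right)} = \frac{-163 + E}{\frac{3}{2} + \frac{5 E}{8}}$ ($f{\left(E \right)} = \frac{E - 163}{E + \left(E - 4\right) \left(- \frac{3}{8}\right)} = \frac{-163 + E}{E + \left(-4 + E\right) \left(- \frac{3}{8}\right)} = \frac{-163 + E}{E - \left(- \frac{3}{2} + \frac{3 E}{8}\right)} = \frac{-163 + E}{\frac{3}{2} + \frac{5 E}{8}}$)
$\sqrt{26036 + f{\left(l{\left(13 \right)} \right)}} = \sqrt{26036 + \frac{8 \left(-163 + 13\right)}{12 + 5 \cdot 13}} = \sqrt{26036 + 8 \frac{1}{12 + 65} \left(-150\right)} = \sqrt{26036 + 8 \cdot \frac{1}{77} \left(-150\right)} = \sqrt{26036 - \frac{1200}{77}} = \sqrt{\frac{2003572}{77}} = \frac{2 \sqrt{38568761}}{77}$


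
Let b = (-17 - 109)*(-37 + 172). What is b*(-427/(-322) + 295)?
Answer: -115931655/23 ≈ -5.0405e+6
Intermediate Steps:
b = -17010 (b = -126*135 = -17010)
b*(-427/(-322) + 295) = -17010*(-427/(-322) + 295) = -17010*(-427*(-1/322) + 295) = -17010*(61/46 + 295) = -17010*13631/46 = -115931655/23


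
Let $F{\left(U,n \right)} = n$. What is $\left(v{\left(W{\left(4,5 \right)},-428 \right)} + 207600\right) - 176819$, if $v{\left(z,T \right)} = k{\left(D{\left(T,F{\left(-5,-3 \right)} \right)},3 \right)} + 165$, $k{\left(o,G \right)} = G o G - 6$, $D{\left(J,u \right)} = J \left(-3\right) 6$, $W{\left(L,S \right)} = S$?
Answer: $100276$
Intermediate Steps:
$D{\left(J,u \right)} = - 18 J$ ($D{\left(J,u \right)} = - 3 J 6 = - 18 J$)
$k{\left(o,G \right)} = -6 + o G^{2}$ ($k{\left(o,G \right)} = o G^{2} - 6 = -6 + o G^{2}$)
$v{\left(z,T \right)} = 159 - 162 T$ ($v{\left(z,T \right)} = \left(-6 + - 18 T 3^{2}\right) + 165 = \left(-6 + - 18 T 9\right) + 165 = \left(-6 - 162 T\right) + 165 = 159 - 162 T$)
$\left(v{\left(W{\left(4,5 \right)},-428 \right)} + 207600\right) - 176819 = \left(\left(159 - -69336\right) + 207600\right) - 176819 = \left(\left(159 + 69336\right) + 207600\right) - 176819 = \left(69495 + 207600\right) - 176819 = 277095 - 176819 = 100276$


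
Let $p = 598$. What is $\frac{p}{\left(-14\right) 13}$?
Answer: $- \frac{23}{7} \approx -3.2857$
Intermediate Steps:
$\frac{p}{\left(-14\right) 13} = \frac{598}{\left(-14\right) 13} = \frac{598}{-182} = 598 \left(- \frac{1}{182}\right) = - \frac{23}{7}$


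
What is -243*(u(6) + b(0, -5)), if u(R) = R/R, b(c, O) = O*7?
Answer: 8262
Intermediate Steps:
b(c, O) = 7*O
u(R) = 1
-243*(u(6) + b(0, -5)) = -243*(1 + 7*(-5)) = -243*(1 - 35) = -243*(-34) = 8262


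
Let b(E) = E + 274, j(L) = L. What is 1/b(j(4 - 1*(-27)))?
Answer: 1/305 ≈ 0.0032787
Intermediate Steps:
b(E) = 274 + E
1/b(j(4 - 1*(-27))) = 1/(274 + (4 - 1*(-27))) = 1/(274 + (4 + 27)) = 1/(274 + 31) = 1/305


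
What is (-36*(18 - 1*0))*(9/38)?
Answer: -2916/19 ≈ -153.47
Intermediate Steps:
(-36*(18 - 1*0))*(9/38) = (-36*(18 + 0))*(9*(1/38)) = -36*18*(9/38) = -648*9/38 = -2916/19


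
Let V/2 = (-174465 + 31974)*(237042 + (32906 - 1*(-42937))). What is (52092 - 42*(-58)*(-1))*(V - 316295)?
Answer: -4427672051428440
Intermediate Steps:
V = -89166593070 (V = 2*((-174465 + 31974)*(237042 + (32906 - 1*(-42937)))) = 2*(-142491*(237042 + (32906 + 42937))) = 2*(-142491*(237042 + 75843)) = 2*(-142491*312885) = 2*(-44583296535) = -89166593070)
(52092 - 42*(-58)*(-1))*(V - 316295) = (52092 - 42*(-58)*(-1))*(-89166593070 - 316295) = (52092 + 2436*(-1))*(-89166909365) = (52092 - 2436)*(-89166909365) = 49656*(-89166909365) = -4427672051428440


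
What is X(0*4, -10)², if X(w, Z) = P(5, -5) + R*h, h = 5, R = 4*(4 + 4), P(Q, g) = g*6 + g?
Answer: 15625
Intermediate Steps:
P(Q, g) = 7*g (P(Q, g) = 6*g + g = 7*g)
R = 32 (R = 4*8 = 32)
X(w, Z) = 125 (X(w, Z) = 7*(-5) + 32*5 = -35 + 160 = 125)
X(0*4, -10)² = 125² = 15625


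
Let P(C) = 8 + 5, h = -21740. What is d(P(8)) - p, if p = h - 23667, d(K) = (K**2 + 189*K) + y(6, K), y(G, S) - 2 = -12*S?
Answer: 47879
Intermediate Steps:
y(G, S) = 2 - 12*S
P(C) = 13
d(K) = 2 + K**2 + 177*K (d(K) = (K**2 + 189*K) + (2 - 12*K) = 2 + K**2 + 177*K)
p = -45407 (p = -21740 - 23667 = -45407)
d(P(8)) - p = (2 + 13**2 + 177*13) - 1*(-45407) = (2 + 169 + 2301) + 45407 = 2472 + 45407 = 47879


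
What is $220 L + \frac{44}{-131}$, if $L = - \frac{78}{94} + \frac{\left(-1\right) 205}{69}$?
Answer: $- \frac{355378012}{424833} \approx -836.51$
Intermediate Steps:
$L = - \frac{12326}{3243}$ ($L = \left(-78\right) \frac{1}{94} - \frac{205}{69} = - \frac{39}{47} - \frac{205}{69} = - \frac{12326}{3243} \approx -3.8008$)
$220 L + \frac{44}{-131} = 220 \left(- \frac{12326}{3243}\right) + \frac{44}{-131} = - \frac{2711720}{3243} + 44 \left(- \frac{1}{131}\right) = - \frac{2711720}{3243} - \frac{44}{131} = - \frac{355378012}{424833}$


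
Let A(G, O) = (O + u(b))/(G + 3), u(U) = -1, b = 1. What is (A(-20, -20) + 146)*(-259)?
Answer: -648277/17 ≈ -38134.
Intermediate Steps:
A(G, O) = (-1 + O)/(3 + G) (A(G, O) = (O - 1)/(G + 3) = (-1 + O)/(3 + G))
(A(-20, -20) + 146)*(-259) = ((-1 - 20)/(3 - 20) + 146)*(-259) = (-21/(-17) + 146)*(-259) = (-1/17*(-21) + 146)*(-259) = (21/17 + 146)*(-259) = (2503/17)*(-259) = -648277/17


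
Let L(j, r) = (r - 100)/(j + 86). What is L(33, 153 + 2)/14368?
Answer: 55/1709792 ≈ 3.2168e-5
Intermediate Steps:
L(j, r) = (-100 + r)/(86 + j)
L(33, 153 + 2)/14368 = ((-100 + (153 + 2))/(86 + 33))/14368 = ((-100 + 155)/119)*(1/14368) = ((1/119)*55)*(1/14368) = (55/119)*(1/14368) = 55/1709792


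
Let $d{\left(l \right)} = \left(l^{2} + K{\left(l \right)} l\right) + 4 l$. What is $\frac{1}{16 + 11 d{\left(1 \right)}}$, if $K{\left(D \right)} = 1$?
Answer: $\frac{1}{82} \approx 0.012195$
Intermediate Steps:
$d{\left(l \right)} = l^{2} + 5 l$ ($d{\left(l \right)} = \left(l^{2} + 1 l\right) + 4 l = \left(l^{2} + l\right) + 4 l = \left(l + l^{2}\right) + 4 l = l^{2} + 5 l$)
$\frac{1}{16 + 11 d{\left(1 \right)}} = \frac{1}{16 + 11 \cdot 1 \left(5 + 1\right)} = \frac{1}{16 + 11 \cdot 1 \cdot 6} = \frac{1}{16 + 11 \cdot 6} = \frac{1}{16 + 66} = \frac{1}{82}$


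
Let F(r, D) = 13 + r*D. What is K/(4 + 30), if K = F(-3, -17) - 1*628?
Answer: -282/17 ≈ -16.588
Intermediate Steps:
F(r, D) = 13 + D*r
K = -564 (K = (13 - 17*(-3)) - 1*628 = (13 + 51) - 628 = 64 - 628 = -564)
K/(4 + 30) = -564/(4 + 30) = -564/34 = -564*1/34 = -282/17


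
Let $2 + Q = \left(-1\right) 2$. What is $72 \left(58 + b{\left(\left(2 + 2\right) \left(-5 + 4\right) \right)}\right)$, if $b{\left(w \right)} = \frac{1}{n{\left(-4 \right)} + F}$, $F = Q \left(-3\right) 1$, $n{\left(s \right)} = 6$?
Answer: $4180$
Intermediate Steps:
$Q = -4$ ($Q = -2 - 2 = -4$)
$F = 12$ ($F = \left(-4\right) \left(-3\right) 1 = 12 \cdot 1 = 12$)
$b{\left(w \right)} = \frac{1}{18}$ ($b{\left(w \right)} = \frac{1}{6 + 12} = \frac{1}{18}$)
$72 \left(58 + b{\left(\left(2 + 2\right) \left(-5 + 4\right) \right)}\right) = 72 \left(58 + \frac{1}{18}\right) = 72 \cdot \frac{1045}{18} = 4180$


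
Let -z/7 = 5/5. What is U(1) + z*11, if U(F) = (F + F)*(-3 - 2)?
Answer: -87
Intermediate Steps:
z = -7 (z = -35/5 = -7*1 = -7)
U(F) = -10*F (U(F) = (2*F)*(-5) = -10*F)
U(1) + z*11 = -10*1 - 7*11 = -10 - 77 = -87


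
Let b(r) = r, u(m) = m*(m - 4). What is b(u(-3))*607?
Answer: 12747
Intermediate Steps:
u(m) = m*(-4 + m)
b(u(-3))*607 = -3*(-4 - 3)*607 = -3*(-7)*607 = 21*607 = 12747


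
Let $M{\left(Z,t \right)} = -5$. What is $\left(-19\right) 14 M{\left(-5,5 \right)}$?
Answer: $1330$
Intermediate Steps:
$\left(-19\right) 14 M{\left(-5,5 \right)} = \left(-19\right) 14 \left(-5\right) = \left(-266\right) \left(-5\right) = 1330$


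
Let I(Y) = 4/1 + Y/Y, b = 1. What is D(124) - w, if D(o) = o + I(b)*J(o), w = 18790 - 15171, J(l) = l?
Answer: -2875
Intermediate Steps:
I(Y) = 5 (I(Y) = 4*1 + 1 = 4 + 1 = 5)
w = 3619
D(o) = 6*o (D(o) = o + 5*o = 6*o)
D(124) - w = 6*124 - 1*3619 = 744 - 3619 = -2875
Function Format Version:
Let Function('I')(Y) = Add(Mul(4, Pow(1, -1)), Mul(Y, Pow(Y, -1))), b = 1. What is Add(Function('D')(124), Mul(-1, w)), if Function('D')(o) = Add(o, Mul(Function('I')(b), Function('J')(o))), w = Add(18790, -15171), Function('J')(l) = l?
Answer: -2875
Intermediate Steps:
Function('I')(Y) = 5 (Function('I')(Y) = Add(Mul(4, 1), 1) = Add(4, 1) = 5)
w = 3619
Function('D')(o) = Mul(6, o) (Function('D')(o) = Add(o, Mul(5, o)) = Mul(6, o))
Add(Function('D')(124), Mul(-1, w)) = Add(Mul(6, 124), Mul(-1, 3619)) = Add(744, -3619) = -2875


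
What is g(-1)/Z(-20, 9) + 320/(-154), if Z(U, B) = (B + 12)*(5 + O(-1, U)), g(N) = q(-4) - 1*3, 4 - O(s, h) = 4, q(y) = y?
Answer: -2477/1155 ≈ -2.1446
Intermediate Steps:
O(s, h) = 0 (O(s, h) = 4 - 1*4 = 4 - 4 = 0)
g(N) = -7 (g(N) = -4 - 1*3 = -4 - 3 = -7)
Z(U, B) = 60 + 5*B (Z(U, B) = (B + 12)*(5 + 0) = (12 + B)*5 = 60 + 5*B)
g(-1)/Z(-20, 9) + 320/(-154) = -7/(60 + 5*9) + 320/(-154) = -7/(60 + 45) + 320*(-1/154) = -7/105 - 160/77 = -7*1/105 - 160/77 = -1/15 - 160/77 = -2477/1155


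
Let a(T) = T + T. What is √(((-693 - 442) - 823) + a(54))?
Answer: 5*I*√74 ≈ 43.012*I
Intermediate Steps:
a(T) = 2*T
√(((-693 - 442) - 823) + a(54)) = √(((-693 - 442) - 823) + 2*54) = √((-1135 - 823) + 108) = √(-1958 + 108) = √(-1850) = 5*I*√74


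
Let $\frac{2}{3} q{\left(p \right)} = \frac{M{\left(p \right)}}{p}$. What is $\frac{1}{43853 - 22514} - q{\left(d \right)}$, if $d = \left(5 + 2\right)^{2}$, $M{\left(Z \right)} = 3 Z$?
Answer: $- \frac{192049}{42678} \approx -4.5$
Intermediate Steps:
$d = 49$ ($d = 7^{2} = 49$)
$q{\left(p \right)} = \frac{9}{2}$ ($q{\left(p \right)} = \frac{3 \frac{3 p}{p}}{2} = \frac{3}{2} \cdot 3 = \frac{9}{2}$)
$\frac{1}{43853 - 22514} - q{\left(d \right)} = \frac{1}{43853 - 22514} - \frac{9}{2} = \frac{1}{21339} - \frac{9}{2} = - \frac{192049}{42678}$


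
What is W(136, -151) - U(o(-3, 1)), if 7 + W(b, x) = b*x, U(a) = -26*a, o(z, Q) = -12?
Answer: -20855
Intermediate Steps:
W(b, x) = -7 + b*x
W(136, -151) - U(o(-3, 1)) = (-7 + 136*(-151)) - (-26)*(-12) = (-7 - 20536) - 1*312 = -20543 - 312 = -20855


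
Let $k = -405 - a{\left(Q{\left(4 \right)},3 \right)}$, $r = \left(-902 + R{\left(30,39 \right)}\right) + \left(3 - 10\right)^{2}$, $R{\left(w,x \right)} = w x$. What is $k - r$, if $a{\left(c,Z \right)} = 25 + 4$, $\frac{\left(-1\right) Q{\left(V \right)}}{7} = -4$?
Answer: $-751$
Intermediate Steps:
$Q{\left(V \right)} = 28$ ($Q{\left(V \right)} = \left(-7\right) \left(-4\right) = 28$)
$a{\left(c,Z \right)} = 29$
$r = 317$ ($r = \left(-902 + 30 \cdot 39\right) + \left(3 - 10\right)^{2} = \left(-902 + 1170\right) + \left(-7\right)^{2} = 268 + 49 = 317$)
$k = -434$ ($k = -405 - 29 = -434$)
$k - r = -434 - 317 = -751$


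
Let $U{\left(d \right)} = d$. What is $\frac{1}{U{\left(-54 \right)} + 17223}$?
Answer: $\frac{1}{17169} \approx 5.8245 \cdot 10^{-5}$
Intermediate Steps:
$\frac{1}{U{\left(-54 \right)} + 17223} = \frac{1}{-54 + 17223} = \frac{1}{17169}$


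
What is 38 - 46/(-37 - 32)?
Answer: 116/3 ≈ 38.667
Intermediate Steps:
38 - 46/(-37 - 32) = 38 - 46/(-69) = 38 - 46*(-1/69) = 38 + ⅔ = 116/3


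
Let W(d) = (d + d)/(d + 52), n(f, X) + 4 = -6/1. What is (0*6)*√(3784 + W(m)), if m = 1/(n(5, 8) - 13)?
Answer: 0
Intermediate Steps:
n(f, X) = -10 (n(f, X) = -4 - 6/1 = -4 - 6*1 = -4 - 6 = -10)
m = -1/23 (m = 1/(-10 - 13) = 1/(-23) = -1/23 ≈ -0.043478)
W(d) = 2*d/(52 + d) (W(d) = (2*d)/(52 + d) = 2*d/(52 + d))
(0*6)*√(3784 + W(m)) = (0*6)*√(3784 + 2*(-1/23)/(52 - 1/23)) = 0*√(3784 + 2*(-1/23)/(1195/23)) = 0*√(3784 + 2*(-1/23)*(23/1195)) = 0*√(3784 - 2/1195) = 0*√(4521878/1195) = 0*(√5403644210/1195) = 0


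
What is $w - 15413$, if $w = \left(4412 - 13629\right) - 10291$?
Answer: $-34921$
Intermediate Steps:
$w = -19508$ ($w = -9217 - 10291 = -19508$)
$w - 15413 = -19508 - 15413 = -34921$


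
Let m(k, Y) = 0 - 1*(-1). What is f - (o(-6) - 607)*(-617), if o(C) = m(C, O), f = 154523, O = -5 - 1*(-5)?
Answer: -219379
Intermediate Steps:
O = 0 (O = -5 + 5 = 0)
m(k, Y) = 1 (m(k, Y) = 0 + 1 = 1)
o(C) = 1
f - (o(-6) - 607)*(-617) = 154523 - (1 - 607)*(-617) = 154523 - (-606)*(-617) = 154523 - 1*373902 = 154523 - 373902 = -219379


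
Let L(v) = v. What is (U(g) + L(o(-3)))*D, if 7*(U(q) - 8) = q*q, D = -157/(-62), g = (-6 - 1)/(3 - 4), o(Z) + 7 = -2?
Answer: 471/31 ≈ 15.194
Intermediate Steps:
o(Z) = -9 (o(Z) = -7 - 2 = -9)
g = 7 (g = -7/(-1) = -7*(-1) = 7)
D = 157/62 (D = -157*(-1/62) = 157/62 ≈ 2.5323)
U(q) = 8 + q²/7 (U(q) = 8 + (q*q)/7 = 8 + q²/7)
(U(g) + L(o(-3)))*D = ((8 + (⅐)*7²) - 9)*(157/62) = ((8 + (⅐)*49) - 9)*(157/62) = ((8 + 7) - 9)*(157/62) = (15 - 9)*(157/62) = 6*(157/62) = 471/31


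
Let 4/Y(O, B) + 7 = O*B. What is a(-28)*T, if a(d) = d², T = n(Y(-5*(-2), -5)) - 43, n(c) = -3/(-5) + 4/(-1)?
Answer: -181888/5 ≈ -36378.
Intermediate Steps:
Y(O, B) = 4/(-7 + B*O) (Y(O, B) = 4/(-7 + O*B) = 4/(-7 + B*O))
n(c) = -17/5 (n(c) = -3*(-⅕) + 4*(-1) = ⅗ - 4 = -17/5)
T = -232/5 (T = -17/5 - 43 = -232/5 ≈ -46.400)
a(-28)*T = (-28)²*(-232/5) = 784*(-232/5) = -181888/5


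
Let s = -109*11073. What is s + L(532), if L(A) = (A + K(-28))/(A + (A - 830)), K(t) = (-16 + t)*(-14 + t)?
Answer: -141212779/117 ≈ -1.2069e+6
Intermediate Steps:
s = -1206957
L(A) = (1848 + A)/(-830 + 2*A) (L(A) = (A + (224 + (-28)² - 30*(-28)))/(A + (A - 830)) = (A + (224 + 784 + 840))/(A + (-830 + A)) = (A + 1848)/(-830 + 2*A) = (1848 + A)/(-830 + 2*A))
s + L(532) = -1206957 + (1848 + 532)/(2*(-415 + 532)) = -1206957 + (½)*2380/117 = -1206957 + (½)*(1/117)*2380 = -1206957 + 1190/117 = -141212779/117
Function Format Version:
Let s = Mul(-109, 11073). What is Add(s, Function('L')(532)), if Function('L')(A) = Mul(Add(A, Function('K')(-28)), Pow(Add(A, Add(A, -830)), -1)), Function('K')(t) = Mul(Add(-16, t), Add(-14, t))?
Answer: Rational(-141212779, 117) ≈ -1.2069e+6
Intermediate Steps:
s = -1206957
Function('L')(A) = Mul(Pow(Add(-830, Mul(2, A)), -1), Add(1848, A)) (Function('L')(A) = Mul(Add(A, Add(224, Pow(-28, 2), Mul(-30, -28))), Pow(Add(A, Add(A, -830)), -1)) = Mul(Add(A, Add(224, 784, 840)), Pow(Add(A, Add(-830, A)), -1)) = Mul(Add(A, 1848), Pow(Add(-830, Mul(2, A)), -1)) = Mul(Add(1848, A), Pow(Add(-830, Mul(2, A)), -1)) = Mul(Pow(Add(-830, Mul(2, A)), -1), Add(1848, A)))
Add(s, Function('L')(532)) = Add(-1206957, Mul(Rational(1, 2), Pow(Add(-415, 532), -1), Add(1848, 532))) = Add(-1206957, Mul(Rational(1, 2), Pow(117, -1), 2380)) = Add(-1206957, Mul(Rational(1, 2), Rational(1, 117), 2380)) = Add(-1206957, Rational(1190, 117)) = Rational(-141212779, 117)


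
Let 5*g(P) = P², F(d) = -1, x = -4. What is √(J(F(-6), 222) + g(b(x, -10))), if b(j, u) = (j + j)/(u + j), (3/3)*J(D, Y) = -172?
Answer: 2*I*√52655/35 ≈ 13.112*I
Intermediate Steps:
J(D, Y) = -172
b(j, u) = 2*j/(j + u) (b(j, u) = (2*j)/(j + u) = 2*j/(j + u))
g(P) = P²/5
√(J(F(-6), 222) + g(b(x, -10))) = √(-172 + (2*(-4)/(-4 - 10))²/5) = √(-172 + (2*(-4)/(-14))²/5) = √(-172 + (2*(-4)*(-1/14))²/5) = √(-172 + (4/7)²/5) = √(-172 + (⅕)*(16/49)) = √(-172 + 16/245) = √(-42124/245) = 2*I*√52655/35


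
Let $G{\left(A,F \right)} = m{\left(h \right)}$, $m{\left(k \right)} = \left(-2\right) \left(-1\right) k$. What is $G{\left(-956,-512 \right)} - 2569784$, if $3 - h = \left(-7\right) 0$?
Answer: $-2569778$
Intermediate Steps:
$h = 3$ ($h = 3 - \left(-7\right) 0 = 3 - 0 = 3 + 0 = 3$)
$m{\left(k \right)} = 2 k$
$G{\left(A,F \right)} = 6$ ($G{\left(A,F \right)} = 2 \cdot 3 = 6$)
$G{\left(-956,-512 \right)} - 2569784 = 6 - 2569784 = -2569778$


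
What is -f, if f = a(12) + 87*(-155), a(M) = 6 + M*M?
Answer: 13335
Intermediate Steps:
a(M) = 6 + M**2
f = -13335 (f = (6 + 12**2) + 87*(-155) = (6 + 144) - 13485 = 150 - 13485 = -13335)
-f = -1*(-13335) = 13335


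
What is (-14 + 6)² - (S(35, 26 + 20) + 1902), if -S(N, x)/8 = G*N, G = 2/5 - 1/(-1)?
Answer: -1446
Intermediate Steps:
G = 7/5 (G = 2*(⅕) - 1*(-1) = ⅖ + 1 = 7/5 ≈ 1.4000)
S(N, x) = -56*N/5
(-14 + 6)² - (S(35, 26 + 20) + 1902) = (-14 + 6)² - (-56/5*35 + 1902) = (-8)² - (-392 + 1902) = 64 - 1*1510 = 64 - 1510 = -1446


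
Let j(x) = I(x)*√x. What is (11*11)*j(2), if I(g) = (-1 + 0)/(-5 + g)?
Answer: 121*√2/3 ≈ 57.040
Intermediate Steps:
I(g) = -1/(-5 + g)
j(x) = -√x/(-5 + x) (j(x) = (-1/(-5 + x))*√x = -√x/(-5 + x))
(11*11)*j(2) = (11*11)*(-√2/(-5 + 2)) = 121*(-1*√2/(-3)) = 121*(-1*√2*(-⅓)) = 121*(√2/3) = 121*√2/3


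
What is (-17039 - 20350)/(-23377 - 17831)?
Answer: 12463/13736 ≈ 0.90732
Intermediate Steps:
(-17039 - 20350)/(-23377 - 17831) = -37389/(-41208) = -37389*(-1/41208) = 12463/13736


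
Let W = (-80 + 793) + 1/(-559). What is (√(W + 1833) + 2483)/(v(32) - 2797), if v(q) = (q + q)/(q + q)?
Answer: -2483/2796 - √795576067/1562964 ≈ -0.90610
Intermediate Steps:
W = 398566/559 (W = 713 - 1/559 = 398566/559 ≈ 713.00)
v(q) = 1 (v(q) = (2*q)/((2*q)) = (2*q)*(1/(2*q)) = 1)
(√(W + 1833) + 2483)/(v(32) - 2797) = (√(398566/559 + 1833) + 2483)/(1 - 2797) = (√(1423213/559) + 2483)/(-2796) = (√795576067/559 + 2483)*(-1/2796) = (2483 + √795576067/559)*(-1/2796) = -2483/2796 - √795576067/1562964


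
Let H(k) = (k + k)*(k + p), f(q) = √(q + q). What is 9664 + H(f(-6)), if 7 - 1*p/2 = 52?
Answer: 9640 - 360*I*√3 ≈ 9640.0 - 623.54*I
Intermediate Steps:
p = -90 (p = 14 - 2*52 = 14 - 104 = -90)
f(q) = √2*√q (f(q) = √(2*q) = √2*√q)
H(k) = 2*k*(-90 + k) (H(k) = (k + k)*(k - 90) = (2*k)*(-90 + k) = 2*k*(-90 + k))
9664 + H(f(-6)) = 9664 + 2*(√2*√(-6))*(-90 + √2*√(-6)) = 9664 + 2*(√2*(I*√6))*(-90 + √2*(I*√6)) = 9664 + 2*(2*I*√3)*(-90 + 2*I*√3) = 9664 + 4*I*√3*(-90 + 2*I*√3)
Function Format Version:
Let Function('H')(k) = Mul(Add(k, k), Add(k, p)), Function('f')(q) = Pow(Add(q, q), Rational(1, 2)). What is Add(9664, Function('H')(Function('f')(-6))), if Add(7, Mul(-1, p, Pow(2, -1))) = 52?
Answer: Add(9640, Mul(-360, I, Pow(3, Rational(1, 2)))) ≈ Add(9640.0, Mul(-623.54, I))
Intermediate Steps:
p = -90 (p = Add(14, Mul(-2, 52)) = Add(14, -104) = -90)
Function('f')(q) = Mul(Pow(2, Rational(1, 2)), Pow(q, Rational(1, 2))) (Function('f')(q) = Pow(Mul(2, q), Rational(1, 2)) = Mul(Pow(2, Rational(1, 2)), Pow(q, Rational(1, 2))))
Function('H')(k) = Mul(2, k, Add(-90, k)) (Function('H')(k) = Mul(Add(k, k), Add(k, -90)) = Mul(Mul(2, k), Add(-90, k)) = Mul(2, k, Add(-90, k)))
Add(9664, Function('H')(Function('f')(-6))) = Add(9664, Mul(2, Mul(Pow(2, Rational(1, 2)), Pow(-6, Rational(1, 2))), Add(-90, Mul(Pow(2, Rational(1, 2)), Pow(-6, Rational(1, 2)))))) = Add(9664, Mul(2, Mul(Pow(2, Rational(1, 2)), Mul(I, Pow(6, Rational(1, 2)))), Add(-90, Mul(Pow(2, Rational(1, 2)), Mul(I, Pow(6, Rational(1, 2))))))) = Add(9664, Mul(2, Mul(2, I, Pow(3, Rational(1, 2))), Add(-90, Mul(2, I, Pow(3, Rational(1, 2)))))) = Add(9664, Mul(4, I, Pow(3, Rational(1, 2)), Add(-90, Mul(2, I, Pow(3, Rational(1, 2))))))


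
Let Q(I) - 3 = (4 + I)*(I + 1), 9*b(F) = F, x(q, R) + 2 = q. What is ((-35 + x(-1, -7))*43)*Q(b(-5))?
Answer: -599678/81 ≈ -7403.4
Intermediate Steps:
x(q, R) = -2 + q
b(F) = F/9
Q(I) = 3 + (1 + I)*(4 + I) (Q(I) = 3 + (4 + I)*(I + 1) = 3 + (4 + I)*(1 + I) = 3 + (1 + I)*(4 + I))
((-35 + x(-1, -7))*43)*Q(b(-5)) = ((-35 + (-2 - 1))*43)*(7 + ((⅑)*(-5))² + 5*((⅑)*(-5))) = ((-35 - 3)*43)*(7 + (-5/9)² + 5*(-5/9)) = (-38*43)*(7 + 25/81 - 25/9) = -1634*367/81 = -599678/81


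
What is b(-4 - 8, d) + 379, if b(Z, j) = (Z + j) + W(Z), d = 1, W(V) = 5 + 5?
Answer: 378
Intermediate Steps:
W(V) = 10
b(Z, j) = 10 + Z + j (b(Z, j) = (Z + j) + 10 = 10 + Z + j)
b(-4 - 8, d) + 379 = (10 + (-4 - 8) + 1) + 379 = (10 - 12 + 1) + 379 = -1 + 379 = 378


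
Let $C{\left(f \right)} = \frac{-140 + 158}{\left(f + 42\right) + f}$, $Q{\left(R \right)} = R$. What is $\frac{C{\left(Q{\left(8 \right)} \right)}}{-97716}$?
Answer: $- \frac{3}{944588} \approx -3.176 \cdot 10^{-6}$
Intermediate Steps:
$C{\left(f \right)} = \frac{18}{42 + 2 f}$ ($C{\left(f \right)} = \frac{18}{\left(42 + f\right) + f} = \frac{18}{42 + 2 f}$)
$\frac{C{\left(Q{\left(8 \right)} \right)}}{-97716} = \frac{9 \frac{1}{21 + 8}}{-97716} = \frac{9}{29} \left(- \frac{1}{97716}\right) = - \frac{3}{944588}$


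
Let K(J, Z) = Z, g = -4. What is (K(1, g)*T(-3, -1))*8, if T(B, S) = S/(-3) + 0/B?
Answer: -32/3 ≈ -10.667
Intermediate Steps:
T(B, S) = -S/3 (T(B, S) = S*(-1/3) + 0 = -S/3 + 0 = -S/3)
(K(1, g)*T(-3, -1))*8 = -(-4)*(-1)/3*8 = -4*1/3*8 = -4/3*8 = -32/3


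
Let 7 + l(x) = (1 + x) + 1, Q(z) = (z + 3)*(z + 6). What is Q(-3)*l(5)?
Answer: 0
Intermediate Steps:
Q(z) = (3 + z)*(6 + z)
l(x) = -5 + x (l(x) = -7 + ((1 + x) + 1) = -7 + (2 + x) = -5 + x)
Q(-3)*l(5) = (18 + (-3)² + 9*(-3))*(-5 + 5) = (18 + 9 - 27)*0 = 0*0 = 0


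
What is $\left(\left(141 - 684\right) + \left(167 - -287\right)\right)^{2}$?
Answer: $7921$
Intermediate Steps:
$\left(\left(141 - 684\right) + \left(167 - -287\right)\right)^{2} = \left(\left(141 - 684\right) + \left(167 + 287\right)\right)^{2} = \left(-543 + 454\right)^{2} = \left(-89\right)^{2} = 7921$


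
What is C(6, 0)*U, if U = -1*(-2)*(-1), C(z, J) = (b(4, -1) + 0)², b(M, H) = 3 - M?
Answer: -2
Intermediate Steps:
C(z, J) = 1 (C(z, J) = ((3 - 1*4) + 0)² = ((3 - 4) + 0)² = (-1 + 0)² = (-1)² = 1)
U = -2 (U = 2*(-1) = -2)
C(6, 0)*U = 1*(-2) = -2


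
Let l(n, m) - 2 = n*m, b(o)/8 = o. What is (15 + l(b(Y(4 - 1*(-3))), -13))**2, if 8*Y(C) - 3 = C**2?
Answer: 434281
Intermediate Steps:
Y(C) = 3/8 + C**2/8
b(o) = 8*o
l(n, m) = 2 + m*n (l(n, m) = 2 + n*m = 2 + m*n)
(15 + l(b(Y(4 - 1*(-3))), -13))**2 = (15 + (2 - 104*(3/8 + (4 - 1*(-3))**2/8)))**2 = (15 + (2 - 104*(3/8 + (4 + 3)**2/8)))**2 = (15 + (2 - 104*(3/8 + (1/8)*7**2)))**2 = (15 + (2 - 104*(3/8 + (1/8)*49)))**2 = (15 + (2 - 104*(3/8 + 49/8)))**2 = (15 + (2 - 104*13/2))**2 = (15 + (2 - 13*52))**2 = (15 + (2 - 676))**2 = (15 - 674)**2 = (-659)**2 = 434281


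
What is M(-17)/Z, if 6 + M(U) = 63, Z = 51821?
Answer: 57/51821 ≈ 0.0010999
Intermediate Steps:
M(U) = 57 (M(U) = -6 + 63 = 57)
M(-17)/Z = 57/51821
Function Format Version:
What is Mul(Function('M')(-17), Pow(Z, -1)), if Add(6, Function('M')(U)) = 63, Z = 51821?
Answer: Rational(57, 51821) ≈ 0.0010999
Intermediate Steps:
Function('M')(U) = 57 (Function('M')(U) = Add(-6, 63) = 57)
Mul(Function('M')(-17), Pow(Z, -1)) = Mul(57, Pow(51821, -1)) = Mul(57, Rational(1, 51821)) = Rational(57, 51821)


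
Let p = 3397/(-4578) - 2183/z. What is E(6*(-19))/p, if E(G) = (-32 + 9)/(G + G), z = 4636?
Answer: -1070489/12871133 ≈ -0.083170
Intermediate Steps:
E(G) = -23/(2*G) (E(G) = -23*1/(2*G) = -23/(2*G))
p = -12871133/10611804 (p = 3397/(-4578) - 2183/4636 = 3397*(-1/4578) - 2183*1/4636 = -3397/4578 - 2183/4636 = -12871133/10611804 ≈ -1.2129)
E(6*(-19))/p = (-23/(2*(6*(-19))))/(-12871133/10611804) = -23/2/(-114)*(-10611804/12871133) = -23/2*(-1/114)*(-10611804/12871133) = (23/228)*(-10611804/12871133) = -1070489/12871133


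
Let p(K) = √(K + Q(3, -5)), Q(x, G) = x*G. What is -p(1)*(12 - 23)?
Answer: 11*I*√14 ≈ 41.158*I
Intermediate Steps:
Q(x, G) = G*x
p(K) = √(-15 + K) (p(K) = √(K - 5*3) = √(K - 15) = √(-15 + K))
-p(1)*(12 - 23) = -√(-15 + 1)*(12 - 23) = -√(-14)*(-11) = -I*√14*(-11) = -(-11)*I*√14 = 11*I*√14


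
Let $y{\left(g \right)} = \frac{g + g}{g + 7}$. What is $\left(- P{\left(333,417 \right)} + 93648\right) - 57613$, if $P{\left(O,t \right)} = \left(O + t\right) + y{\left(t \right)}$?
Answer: $\frac{7480003}{212} \approx 35283.0$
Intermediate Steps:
$y{\left(g \right)} = \frac{2 g}{7 + g}$
$P{\left(O,t \right)} = O + t + \frac{2 t}{7 + t}$ ($P{\left(O,t \right)} = \left(O + t\right) + \frac{2 t}{7 + t} = O + t + \frac{2 t}{7 + t}$)
$\left(- P{\left(333,417 \right)} + 93648\right) - 57613 = \left(- \frac{2 \cdot 417 + \left(7 + 417\right) \left(333 + 417\right)}{7 + 417} + 93648\right) - 57613 = \left(- \frac{834 + 424 \cdot 750}{424} + 93648\right) - 57613 = \left(- \frac{834 + 318000}{424} + 93648\right) - 57613 = \left(- \frac{318834}{424} + 93648\right) - 57613 = \left(\left(-1\right) \frac{159417}{212} + 93648\right) - 57613 = \left(- \frac{159417}{212} + 93648\right) - 57613 = \frac{19693959}{212} - 57613 = \frac{7480003}{212}$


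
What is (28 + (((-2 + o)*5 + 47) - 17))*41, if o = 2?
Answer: 2378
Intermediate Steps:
(28 + (((-2 + o)*5 + 47) - 17))*41 = (28 + (((-2 + 2)*5 + 47) - 17))*41 = (28 + ((0*5 + 47) - 17))*41 = (28 + ((0 + 47) - 17))*41 = (28 + (47 - 17))*41 = (28 + 30)*41 = 58*41 = 2378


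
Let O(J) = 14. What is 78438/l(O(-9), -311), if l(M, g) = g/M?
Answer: -1098132/311 ≈ -3531.0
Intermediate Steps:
78438/l(O(-9), -311) = 78438/((-311/14)) = 78438/((-311*1/14)) = 78438/(-311/14) = 78438*(-14/311) = -1098132/311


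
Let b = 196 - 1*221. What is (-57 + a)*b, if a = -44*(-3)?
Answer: -1875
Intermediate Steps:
b = -25 (b = 196 - 221 = -25)
a = 132
(-57 + a)*b = (-57 + 132)*(-25) = 75*(-25) = -1875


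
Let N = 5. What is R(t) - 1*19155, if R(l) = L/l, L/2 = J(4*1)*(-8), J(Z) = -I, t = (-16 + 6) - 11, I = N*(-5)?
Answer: -401855/21 ≈ -19136.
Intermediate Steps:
I = -25 (I = 5*(-5) = -25)
t = -21 (t = -10 - 11 = -21)
J(Z) = 25 (J(Z) = -1*(-25) = 25)
L = -400 (L = 2*(25*(-8)) = 2*(-200) = -400)
R(l) = -400/l
R(t) - 1*19155 = -400/(-21) - 1*19155 = -400*(-1/21) - 19155 = 400/21 - 19155 = -401855/21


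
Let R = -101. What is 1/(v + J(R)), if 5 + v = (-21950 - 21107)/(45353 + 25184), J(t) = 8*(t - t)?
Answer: -70537/395742 ≈ -0.17824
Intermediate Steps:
J(t) = 0 (J(t) = 8*0 = 0)
v = -395742/70537 (v = -5 + (-21950 - 21107)/(45353 + 25184) = -5 - 43057/70537 = -395742/70537 ≈ -5.6104)
1/(v + J(R)) = 1/(-395742/70537 + 0) = 1/(-395742/70537) = -70537/395742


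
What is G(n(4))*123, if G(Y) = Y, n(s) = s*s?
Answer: 1968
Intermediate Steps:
n(s) = s²
G(n(4))*123 = 4²*123 = 16*123 = 1968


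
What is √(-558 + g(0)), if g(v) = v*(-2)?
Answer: 3*I*√62 ≈ 23.622*I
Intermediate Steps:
g(v) = -2*v
√(-558 + g(0)) = √(-558 - 2*0) = √(-558 + 0) = √(-558) = 3*I*√62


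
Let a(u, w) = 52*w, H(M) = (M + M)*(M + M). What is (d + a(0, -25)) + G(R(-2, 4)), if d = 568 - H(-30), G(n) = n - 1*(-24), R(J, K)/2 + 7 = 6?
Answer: -4310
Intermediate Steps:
R(J, K) = -2 (R(J, K) = -14 + 2*6 = -14 + 12 = -2)
H(M) = 4*M² (H(M) = (2*M)*(2*M) = 4*M²)
G(n) = 24 + n (G(n) = n + 24 = 24 + n)
d = -3032 (d = 568 - 4*(-30)² = 568 - 4*900 = 568 - 1*3600 = 568 - 3600 = -3032)
(d + a(0, -25)) + G(R(-2, 4)) = (-3032 + 52*(-25)) + (24 - 2) = (-3032 - 1300) + 22 = -4332 + 22 = -4310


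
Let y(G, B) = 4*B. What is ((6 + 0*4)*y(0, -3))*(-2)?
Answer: 144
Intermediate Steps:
((6 + 0*4)*y(0, -3))*(-2) = ((6 + 0*4)*(4*(-3)))*(-2) = ((6 + 0)*(-12))*(-2) = (6*(-12))*(-2) = -72*(-2) = 144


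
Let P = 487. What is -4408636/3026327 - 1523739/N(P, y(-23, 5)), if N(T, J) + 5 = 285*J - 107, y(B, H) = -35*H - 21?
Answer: 623510328923/24198510692 ≈ 25.766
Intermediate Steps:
y(B, H) = -21 - 35*H
N(T, J) = -112 + 285*J (N(T, J) = -5 + (285*J - 107) = -5 + (-107 + 285*J) = -112 + 285*J)
-4408636/3026327 - 1523739/N(P, y(-23, 5)) = -4408636/3026327 - 1523739/(-112 + 285*(-21 - 35*5)) = -4408636*1/3026327 - 1523739/(-112 + 285*(-21 - 175)) = -4408636/3026327 - 1523739/(-112 + 285*(-196)) = -4408636/3026327 - 1523739/(-112 - 55860) = -4408636/3026327 - 1523739/(-55972) = -4408636/3026327 - 1523739*(-1/55972) = -4408636/3026327 + 217677/7996 = 623510328923/24198510692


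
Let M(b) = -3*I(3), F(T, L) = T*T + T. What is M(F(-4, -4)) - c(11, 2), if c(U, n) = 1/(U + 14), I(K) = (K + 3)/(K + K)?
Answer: -76/25 ≈ -3.0400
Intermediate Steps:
I(K) = (3 + K)/(2*K) (I(K) = (3 + K)/((2*K)) = (3 + K)*(1/(2*K)) = (3 + K)/(2*K))
F(T, L) = T + T² (F(T, L) = T² + T = T + T²)
c(U, n) = 1/(14 + U)
M(b) = -3 (M(b) = -3*(3 + 3)/(2*3) = -3*6/(2*3) = -3*1 = -3)
M(F(-4, -4)) - c(11, 2) = -3 - 1/(14 + 11) = -3 - 1/25 = -76/25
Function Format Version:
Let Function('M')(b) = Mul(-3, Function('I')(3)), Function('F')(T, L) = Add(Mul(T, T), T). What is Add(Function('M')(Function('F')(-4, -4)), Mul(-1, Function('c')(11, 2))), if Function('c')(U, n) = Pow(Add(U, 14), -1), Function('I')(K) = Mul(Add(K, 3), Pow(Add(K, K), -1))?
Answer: Rational(-76, 25) ≈ -3.0400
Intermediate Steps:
Function('I')(K) = Mul(Rational(1, 2), Pow(K, -1), Add(3, K)) (Function('I')(K) = Mul(Add(3, K), Pow(Mul(2, K), -1)) = Mul(Add(3, K), Mul(Rational(1, 2), Pow(K, -1))) = Mul(Rational(1, 2), Pow(K, -1), Add(3, K)))
Function('F')(T, L) = Add(T, Pow(T, 2)) (Function('F')(T, L) = Add(Pow(T, 2), T) = Add(T, Pow(T, 2)))
Function('c')(U, n) = Pow(Add(14, U), -1)
Function('M')(b) = -3 (Function('M')(b) = Mul(-3, Mul(Rational(1, 2), Pow(3, -1), Add(3, 3))) = Mul(-3, Mul(Rational(1, 2), Rational(1, 3), 6)) = Mul(-3, 1) = -3)
Add(Function('M')(Function('F')(-4, -4)), Mul(-1, Function('c')(11, 2))) = Add(-3, Mul(-1, Pow(Add(14, 11), -1))) = Add(-3, Mul(-1, Pow(25, -1))) = Add(-3, Mul(-1, Rational(1, 25))) = Add(-3, Rational(-1, 25)) = Rational(-76, 25)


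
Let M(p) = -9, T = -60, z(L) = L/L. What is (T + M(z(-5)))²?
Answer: 4761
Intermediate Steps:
z(L) = 1
(T + M(z(-5)))² = (-60 - 9)² = (-69)² = 4761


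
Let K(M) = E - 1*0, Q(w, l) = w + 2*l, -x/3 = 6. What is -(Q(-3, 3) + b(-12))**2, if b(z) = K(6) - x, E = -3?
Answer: -324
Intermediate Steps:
x = -18 (x = -3*6 = -18)
K(M) = -3 (K(M) = -3 - 1*0 = -3 + 0 = -3)
b(z) = 15 (b(z) = -3 - 1*(-18) = -3 + 18 = 15)
-(Q(-3, 3) + b(-12))**2 = -((-3 + 2*3) + 15)**2 = -((-3 + 6) + 15)**2 = -(3 + 15)**2 = -1*18**2 = -1*324 = -324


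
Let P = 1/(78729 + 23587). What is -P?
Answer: -1/102316 ≈ -9.7736e-6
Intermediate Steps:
P = 1/102316 ≈ 9.7736e-6
-P = -1*1/102316 = -1/102316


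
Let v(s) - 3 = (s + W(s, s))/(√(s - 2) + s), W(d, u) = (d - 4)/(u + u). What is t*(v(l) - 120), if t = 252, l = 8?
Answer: -846720/29 - 2079*√6/58 ≈ -29285.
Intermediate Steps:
W(d, u) = (-4 + d)/(2*u) (W(d, u) = (-4 + d)/((2*u)) = (-4 + d)*(1/(2*u)) = (-4 + d)/(2*u))
v(s) = 3 + (s + (-4 + s)/(2*s))/(s + √(-2 + s)) (v(s) = 3 + (s + (-4 + s)/(2*s))/(√(s - 2) + s) = 3 + (s + (-4 + s)/(2*s))/(√(-2 + s) + s) = 3 + (s + (-4 + s)/(2*s))/(s + √(-2 + s)))
t*(v(l) - 120) = 252*((-2 + (½)*8 + 8*(3*√(-2 + 8) + 4*8))/(8*(8 + √(-2 + 8))) - 120) = 252*((-2 + 4 + 8*(3*√6 + 32))/(8*(8 + √6)) - 120) = 252*((-2 + 4 + 8*(32 + 3*√6))/(8*(8 + √6)) - 120) = 252*((-2 + 4 + (256 + 24*√6))/(8*(8 + √6)) - 120) = 252*((258 + 24*√6)/(8*(8 + √6)) - 120) = 252*(-120 + (258 + 24*√6)/(8*(8 + √6))) = -30240 + 63*(258 + 24*√6)/(2*(8 + √6))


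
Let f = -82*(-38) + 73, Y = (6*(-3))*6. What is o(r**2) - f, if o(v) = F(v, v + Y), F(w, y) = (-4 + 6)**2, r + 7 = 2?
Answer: -3185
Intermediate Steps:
Y = -108 (Y = -18*6 = -108)
r = -5 (r = -7 + 2 = -5)
f = 3189 (f = 3116 + 73 = 3189)
F(w, y) = 4 (F(w, y) = 2**2 = 4)
o(v) = 4
o(r**2) - f = 4 - 1*3189 = 4 - 3189 = -3185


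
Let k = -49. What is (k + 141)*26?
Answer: 2392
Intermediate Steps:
(k + 141)*26 = (-49 + 141)*26 = 92*26 = 2392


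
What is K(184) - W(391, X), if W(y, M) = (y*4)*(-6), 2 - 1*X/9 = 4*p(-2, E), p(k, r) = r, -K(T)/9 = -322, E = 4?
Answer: 12282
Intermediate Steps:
K(T) = 2898 (K(T) = -9*(-322) = 2898)
X = -126 (X = 18 - 36*4 = 18 - 9*16 = 18 - 144 = -126)
W(y, M) = -24*y (W(y, M) = (4*y)*(-6) = -24*y)
K(184) - W(391, X) = 2898 - (-24)*391 = 2898 - 1*(-9384) = 2898 + 9384 = 12282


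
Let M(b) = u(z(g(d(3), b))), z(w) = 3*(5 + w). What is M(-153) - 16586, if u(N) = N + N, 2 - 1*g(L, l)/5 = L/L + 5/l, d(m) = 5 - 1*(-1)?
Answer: -842776/51 ≈ -16525.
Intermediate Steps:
d(m) = 6 (d(m) = 5 + 1 = 6)
g(L, l) = 5 - 25/l (g(L, l) = 10 - 5*(L/L + 5/l) = 10 - 5*(1 + 5/l) = 10 + (-5 - 25/l) = 5 - 25/l)
z(w) = 15 + 3*w
u(N) = 2*N
M(b) = 60 - 150/b (M(b) = 2*(15 + 3*(5 - 25/b)) = 2*(15 + (15 - 75/b)) = 2*(30 - 75/b) = 60 - 150/b)
M(-153) - 16586 = (60 - 150/(-153)) - 16586 = (60 - 150*(-1/153)) - 16586 = (60 + 50/51) - 16586 = 3110/51 - 16586 = -842776/51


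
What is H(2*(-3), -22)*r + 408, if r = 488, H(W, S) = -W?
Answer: 3336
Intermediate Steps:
H(2*(-3), -22)*r + 408 = -2*(-3)*488 + 408 = -1*(-6)*488 + 408 = 6*488 + 408 = 2928 + 408 = 3336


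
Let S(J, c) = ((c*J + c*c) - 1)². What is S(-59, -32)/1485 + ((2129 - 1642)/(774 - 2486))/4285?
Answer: 2486560232765/435753648 ≈ 5706.3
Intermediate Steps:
S(J, c) = (-1 + c² + J*c)² (S(J, c) = ((J*c + c²) - 1)² = ((c² + J*c) - 1)² = (-1 + c² + J*c)²)
S(-59, -32)/1485 + ((2129 - 1642)/(774 - 2486))/4285 = (-1 + (-32)² - 59*(-32))²/1485 + ((2129 - 1642)/(774 - 2486))/4285 = (-1 + 1024 + 1888)²*(1/1485) + (487/(-1712))*(1/4285) = 2911²*(1/1485) + (487*(-1/1712))*(1/4285) = 8473921*(1/1485) - 487/1712*1/4285 = 8473921/1485 - 487/7335920 = 2486560232765/435753648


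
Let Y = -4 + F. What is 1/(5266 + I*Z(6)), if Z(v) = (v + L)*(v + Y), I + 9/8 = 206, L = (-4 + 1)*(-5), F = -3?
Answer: 8/7709 ≈ 0.0010377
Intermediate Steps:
Y = -7 (Y = -4 - 3 = -7)
L = 15 (L = -3*(-5) = 15)
I = 1639/8 (I = -9/8 + 206 = 1639/8 ≈ 204.88)
Z(v) = (-7 + v)*(15 + v) (Z(v) = (v + 15)*(v - 7) = (15 + v)*(-7 + v) = (-7 + v)*(15 + v))
1/(5266 + I*Z(6)) = 1/(5266 + 1639*(-105 + 6**2 + 8*6)/8) = 1/(5266 + 1639*(-105 + 36 + 48)/8) = 1/(5266 + (1639/8)*(-21)) = 1/(5266 - 34419/8) = 1/(7709/8) = 8/7709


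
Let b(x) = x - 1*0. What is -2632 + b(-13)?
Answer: -2645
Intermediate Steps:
b(x) = x (b(x) = x + 0 = x)
-2632 + b(-13) = -2632 - 13 = -2645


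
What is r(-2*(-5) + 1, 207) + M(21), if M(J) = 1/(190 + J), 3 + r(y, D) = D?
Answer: 43045/211 ≈ 204.00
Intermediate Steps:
r(y, D) = -3 + D
r(-2*(-5) + 1, 207) + M(21) = (-3 + 207) + 1/(190 + 21) = 204 + 1/211 = 43045/211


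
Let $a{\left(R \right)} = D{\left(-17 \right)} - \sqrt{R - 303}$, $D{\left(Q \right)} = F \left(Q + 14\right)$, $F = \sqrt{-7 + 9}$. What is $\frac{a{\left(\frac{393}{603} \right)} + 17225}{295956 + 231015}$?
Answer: $\frac{17225}{526971} - \frac{\sqrt{2}}{175657} - \frac{2 i \sqrt{3053793}}{105921171} \approx 0.032679 - 3.2996 \cdot 10^{-5} i$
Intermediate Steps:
$F = \sqrt{2} \approx 1.4142$
$D{\left(Q \right)} = \sqrt{2} \left(14 + Q\right)$ ($D{\left(Q \right)} = \sqrt{2} \left(Q + 14\right) = \sqrt{2} \left(14 + Q\right)$)
$a{\left(R \right)} = - \sqrt{-303 + R} - 3 \sqrt{2}$ ($a{\left(R \right)} = \sqrt{2} \left(14 - 17\right) - \sqrt{R - 303} = \sqrt{2} \left(-3\right) - \sqrt{-303 + R} = - 3 \sqrt{2} - \sqrt{-303 + R} = - \sqrt{-303 + R} - 3 \sqrt{2}$)
$\frac{a{\left(\frac{393}{603} \right)} + 17225}{295956 + 231015} = \frac{\left(- \sqrt{-303 + \frac{393}{603}} - 3 \sqrt{2}\right) + 17225}{295956 + 231015} = \frac{\left(- \sqrt{-303 + 393 \cdot \frac{1}{603}} - 3 \sqrt{2}\right) + 17225}{526971} = \left(\left(- \sqrt{-303 + \frac{131}{201}} - 3 \sqrt{2}\right) + 17225\right) \frac{1}{526971} = \left(\left(- \sqrt{- \frac{60772}{201}} - 3 \sqrt{2}\right) + 17225\right) \frac{1}{526971} = \left(\left(- \frac{2 i \sqrt{3053793}}{201} - 3 \sqrt{2}\right) + 17225\right) \frac{1}{526971} = \left(\left(- 3 \sqrt{2} - \frac{2 i \sqrt{3053793}}{201}\right) + 17225\right) \frac{1}{526971} = \left(17225 - 3 \sqrt{2} - \frac{2 i \sqrt{3053793}}{201}\right) \frac{1}{526971} = \frac{17225}{526971} - \frac{\sqrt{2}}{175657} - \frac{2 i \sqrt{3053793}}{105921171}$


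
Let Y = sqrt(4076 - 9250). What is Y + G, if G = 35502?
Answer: 35502 + I*sqrt(5174) ≈ 35502.0 + 71.931*I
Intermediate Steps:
Y = I*sqrt(5174) (Y = sqrt(-5174) = I*sqrt(5174) ≈ 71.931*I)
Y + G = I*sqrt(5174) + 35502 = 35502 + I*sqrt(5174)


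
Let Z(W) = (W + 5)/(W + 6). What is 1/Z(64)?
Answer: 70/69 ≈ 1.0145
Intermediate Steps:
Z(W) = (5 + W)/(6 + W)
1/Z(64) = 1/((5 + 64)/(6 + 64)) = 1/(69/70) = 70/69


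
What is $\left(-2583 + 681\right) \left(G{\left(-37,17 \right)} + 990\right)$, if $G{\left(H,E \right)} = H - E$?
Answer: $-1780272$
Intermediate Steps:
$\left(-2583 + 681\right) \left(G{\left(-37,17 \right)} + 990\right) = \left(-2583 + 681\right) \left(\left(-37 - 17\right) + 990\right) = - 1902 \left(\left(-37 - 17\right) + 990\right) = - 1902 \left(-54 + 990\right) = \left(-1902\right) 936 = -1780272$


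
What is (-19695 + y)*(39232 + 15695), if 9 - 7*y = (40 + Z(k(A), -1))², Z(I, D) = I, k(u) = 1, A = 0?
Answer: -7664348799/7 ≈ -1.0949e+9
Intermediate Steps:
y = -1672/7 (y = 9/7 - (40 + 1)²/7 = 9/7 - ⅐*41² = 9/7 - ⅐*1681 = 9/7 - 1681/7 = -1672/7 ≈ -238.86)
(-19695 + y)*(39232 + 15695) = (-19695 - 1672/7)*(39232 + 15695) = -139537/7*54927 = -7664348799/7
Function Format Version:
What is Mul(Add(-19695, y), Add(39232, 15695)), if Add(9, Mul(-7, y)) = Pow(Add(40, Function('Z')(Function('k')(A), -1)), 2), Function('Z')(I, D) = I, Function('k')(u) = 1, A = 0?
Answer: Rational(-7664348799, 7) ≈ -1.0949e+9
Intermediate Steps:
y = Rational(-1672, 7) (y = Add(Rational(9, 7), Mul(Rational(-1, 7), Pow(Add(40, 1), 2))) = Add(Rational(9, 7), Mul(Rational(-1, 7), Pow(41, 2))) = Add(Rational(9, 7), Mul(Rational(-1, 7), 1681)) = Add(Rational(9, 7), Rational(-1681, 7)) = Rational(-1672, 7) ≈ -238.86)
Mul(Add(-19695, y), Add(39232, 15695)) = Mul(Add(-19695, Rational(-1672, 7)), Add(39232, 15695)) = Mul(Rational(-139537, 7), 54927) = Rational(-7664348799, 7)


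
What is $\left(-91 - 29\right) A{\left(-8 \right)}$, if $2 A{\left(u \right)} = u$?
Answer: $480$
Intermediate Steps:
$A{\left(u \right)} = \frac{u}{2}$
$\left(-91 - 29\right) A{\left(-8 \right)} = \left(-91 - 29\right) \frac{1}{2} \left(-8\right) = \left(-120\right) \left(-4\right) = 480$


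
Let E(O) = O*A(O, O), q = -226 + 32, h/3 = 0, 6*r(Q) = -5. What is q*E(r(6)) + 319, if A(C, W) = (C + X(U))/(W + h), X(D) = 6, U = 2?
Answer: -2050/3 ≈ -683.33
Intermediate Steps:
r(Q) = -⅚ (r(Q) = (⅙)*(-5) = -⅚)
h = 0 (h = 3*0 = 0)
A(C, W) = (6 + C)/W (A(C, W) = (C + 6)/(W + 0) = (6 + C)/W)
q = -194
E(O) = 6 + O (E(O) = O*((6 + O)/O) = 6 + O)
q*E(r(6)) + 319 = -194*(6 - ⅚) + 319 = -194*31/6 + 319 = -3007/3 + 319 = -2050/3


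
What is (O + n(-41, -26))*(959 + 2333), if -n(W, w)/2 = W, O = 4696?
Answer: 15729176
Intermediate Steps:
n(W, w) = -2*W
(O + n(-41, -26))*(959 + 2333) = (4696 - 2*(-41))*(959 + 2333) = (4696 + 82)*3292 = 4778*3292 = 15729176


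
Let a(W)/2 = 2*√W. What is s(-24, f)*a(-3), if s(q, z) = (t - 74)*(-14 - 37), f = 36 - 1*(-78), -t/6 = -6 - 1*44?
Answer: -46104*I*√3 ≈ -79855.0*I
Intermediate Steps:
t = 300 (t = -6*(-6 - 1*44) = -6*(-6 - 44) = -6*(-50) = 300)
a(W) = 4*√W (a(W) = 2*(2*√W) = 4*√W)
f = 114 (f = 36 + 78 = 114)
s(q, z) = -11526 (s(q, z) = (300 - 74)*(-14 - 37) = 226*(-51) = -11526)
s(-24, f)*a(-3) = -46104*√(-3) = -46104*I*√3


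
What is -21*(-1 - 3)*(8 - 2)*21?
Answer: 10584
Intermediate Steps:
-21*(-1 - 3)*(8 - 2)*21 = -(-84)*6*21 = -21*(-24)*21 = 504*21 = 10584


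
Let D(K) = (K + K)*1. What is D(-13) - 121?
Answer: -147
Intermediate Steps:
D(K) = 2*K (D(K) = (2*K)*1 = 2*K)
D(-13) - 121 = 2*(-13) - 121 = -26 - 121 = -147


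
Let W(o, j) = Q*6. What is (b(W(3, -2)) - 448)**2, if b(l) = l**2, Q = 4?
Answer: 16384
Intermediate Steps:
W(o, j) = 24 (W(o, j) = 4*6 = 24)
(b(W(3, -2)) - 448)**2 = (24**2 - 448)**2 = (576 - 448)**2 = 128**2 = 16384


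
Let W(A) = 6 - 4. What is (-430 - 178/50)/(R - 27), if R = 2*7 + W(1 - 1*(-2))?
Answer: 10839/275 ≈ 39.415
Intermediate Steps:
W(A) = 2
R = 16 (R = 2*7 + 2 = 14 + 2 = 16)
(-430 - 178/50)/(R - 27) = (-430 - 178/50)/(16 - 27) = (-430 - 178*1/50)/(-11) = (-430 - 89/25)*(-1/11) = -10839/25*(-1/11) = 10839/275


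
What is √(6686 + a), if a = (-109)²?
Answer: 3*√2063 ≈ 136.26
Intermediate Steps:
a = 11881
√(6686 + a) = √(6686 + 11881) = √18567 = 3*√2063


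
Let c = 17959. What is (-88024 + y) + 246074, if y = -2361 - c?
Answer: 137730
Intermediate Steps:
y = -20320 (y = -2361 - 1*17959 = -2361 - 17959 = -20320)
(-88024 + y) + 246074 = (-88024 - 20320) + 246074 = -108344 + 246074 = 137730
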